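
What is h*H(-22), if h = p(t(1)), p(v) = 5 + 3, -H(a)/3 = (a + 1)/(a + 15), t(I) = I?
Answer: -72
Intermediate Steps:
H(a) = -3*(1 + a)/(15 + a) (H(a) = -3*(a + 1)/(a + 15) = -3*(1 + a)/(15 + a))
p(v) = 8
h = 8
h*H(-22) = 8*(3*(-1 - 1*(-22))/(15 - 22)) = 8*(3*(-1 + 22)/(-7)) = 8*(3*(-1/7)*21) = 8*(-9) = -72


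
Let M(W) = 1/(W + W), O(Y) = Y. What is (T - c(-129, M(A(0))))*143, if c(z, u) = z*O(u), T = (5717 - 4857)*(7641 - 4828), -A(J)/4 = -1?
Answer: 2767560367/8 ≈ 3.4595e+8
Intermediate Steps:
A(J) = 4 (A(J) = -4*(-1) = 4)
T = 2419180 (T = 860*2813 = 2419180)
M(W) = 1/(2*W)
c(z, u) = u*z (c(z, u) = z*u = u*z)
(T - c(-129, M(A(0))))*143 = (2419180 - (½)/4*(-129))*143 = (2419180 - (½)*(¼)*(-129))*143 = (2419180 - (-129)/8)*143 = (2419180 - 1*(-129/8))*143 = (2419180 + 129/8)*143 = (19353569/8)*143 = 2767560367/8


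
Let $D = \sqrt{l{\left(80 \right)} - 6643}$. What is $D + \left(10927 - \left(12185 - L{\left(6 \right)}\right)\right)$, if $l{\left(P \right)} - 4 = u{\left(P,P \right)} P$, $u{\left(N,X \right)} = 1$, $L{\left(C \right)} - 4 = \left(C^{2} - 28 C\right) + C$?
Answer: $-1380 + i \sqrt{6559} \approx -1380.0 + 80.988 i$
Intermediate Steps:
$L{\left(C \right)} = 4 + C^{2} - 27 C$ ($L{\left(C \right)} = 4 + \left(\left(C^{2} - 28 C\right) + C\right) = 4 + \left(C^{2} - 27 C\right) = 4 + C^{2} - 27 C$)
$l{\left(P \right)} = 4 + P$ ($l{\left(P \right)} = 4 + 1 P = 4 + P$)
$D = i \sqrt{6559}$ ($D = \sqrt{\left(4 + 80\right) - 6643} = \sqrt{84 - 6643} = \sqrt{-6559} = i \sqrt{6559} \approx 80.988 i$)
$D + \left(10927 - \left(12185 - L{\left(6 \right)}\right)\right) = i \sqrt{6559} + \left(10927 - \left(12185 - \left(4 + 6^{2} - 162\right)\right)\right) = i \sqrt{6559} + \left(10927 - \left(12185 - \left(4 + 36 - 162\right)\right)\right) = i \sqrt{6559} + \left(10927 - \left(12185 - -122\right)\right) = i \sqrt{6559} + \left(10927 - \left(12185 + 122\right)\right) = i \sqrt{6559} + \left(10927 - 12307\right) = i \sqrt{6559} - 1380 = -1380 + i \sqrt{6559}$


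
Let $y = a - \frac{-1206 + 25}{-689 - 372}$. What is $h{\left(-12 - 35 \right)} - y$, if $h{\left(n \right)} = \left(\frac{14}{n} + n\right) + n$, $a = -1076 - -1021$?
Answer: $- \frac{1904160}{49867} \approx -38.185$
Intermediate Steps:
$a = -55$ ($a = -1076 + 1021 = -55$)
$h{\left(n \right)} = 2 n + \frac{14}{n}$ ($h{\left(n \right)} = \left(n + \frac{14}{n}\right) + n = 2 n + \frac{14}{n}$)
$y = - \frac{59536}{1061}$ ($y = -55 - \frac{-1206 + 25}{-689 - 372} = -55 - - \frac{1181}{-1061} = -55 - \left(-1181\right) \left(- \frac{1}{1061}\right) = -55 - \frac{1181}{1061} = - \frac{59536}{1061} \approx -56.113$)
$h{\left(-12 - 35 \right)} - y = \left(2 \left(-12 - 35\right) + \frac{14}{-12 - 35}\right) - - \frac{59536}{1061} = \left(2 \left(-47\right) + \frac{14}{-47}\right) + \frac{59536}{1061} = \left(-94 + 14 \left(- \frac{1}{47}\right)\right) + \frac{59536}{1061} = \left(-94 - \frac{14}{47}\right) + \frac{59536}{1061} = - \frac{4432}{47} + \frac{59536}{1061} = - \frac{1904160}{49867}$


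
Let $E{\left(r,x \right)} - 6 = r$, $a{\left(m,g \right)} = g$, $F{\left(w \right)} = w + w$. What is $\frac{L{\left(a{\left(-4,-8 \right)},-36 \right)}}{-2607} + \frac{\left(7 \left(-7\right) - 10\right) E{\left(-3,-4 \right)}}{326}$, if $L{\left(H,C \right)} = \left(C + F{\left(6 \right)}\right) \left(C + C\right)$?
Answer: $- \frac{341589}{283294} \approx -1.2058$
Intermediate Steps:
$F{\left(w \right)} = 2 w$
$E{\left(r,x \right)} = 6 + r$
$L{\left(H,C \right)} = 2 C \left(12 + C\right)$ ($L{\left(H,C \right)} = \left(C + 2 \cdot 6\right) \left(C + C\right) = \left(C + 12\right) 2 C = \left(12 + C\right) 2 C = 2 C \left(12 + C\right)$)
$\frac{L{\left(a{\left(-4,-8 \right)},-36 \right)}}{-2607} + \frac{\left(7 \left(-7\right) - 10\right) E{\left(-3,-4 \right)}}{326} = \frac{2 \left(-36\right) \left(12 - 36\right)}{-2607} + \frac{\left(7 \left(-7\right) - 10\right) \left(6 - 3\right)}{326} = 2 \left(-36\right) \left(-24\right) \left(- \frac{1}{2607}\right) + \left(-49 - 10\right) 3 \cdot \frac{1}{326} = 1728 \left(- \frac{1}{2607}\right) + \left(-59\right) 3 \cdot \frac{1}{326} = - \frac{576}{869} - \frac{177}{326} = - \frac{341589}{283294}$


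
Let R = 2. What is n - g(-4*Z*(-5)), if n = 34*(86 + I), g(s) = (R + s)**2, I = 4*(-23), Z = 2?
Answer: -1968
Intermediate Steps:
I = -92
g(s) = (2 + s)**2
n = -204 (n = 34*(86 - 92) = 34*(-6) = -204)
n - g(-4*Z*(-5)) = -204 - (2 - 4*2*(-5))**2 = -204 - (2 - 8*(-5))**2 = -204 - (2 + 40)**2 = -204 - 1*42**2 = -204 - 1*1764 = -204 - 1764 = -1968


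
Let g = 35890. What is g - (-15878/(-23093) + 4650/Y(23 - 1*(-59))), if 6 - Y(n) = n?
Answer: 31547783121/877534 ≈ 35951.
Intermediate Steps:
Y(n) = 6 - n
g - (-15878/(-23093) + 4650/Y(23 - 1*(-59))) = 35890 - (-15878/(-23093) + 4650/(6 - (23 - 1*(-59)))) = 35890 - (-15878*(-1/23093) + 4650/(6 - (23 + 59))) = 35890 - (15878/23093 + 4650/(6 - 1*82)) = 35890 - (15878/23093 + 4650/(6 - 82)) = 35890 - (15878/23093 + 4650/(-76)) = 35890 - (15878/23093 + 4650*(-1/76)) = 35890 - (15878/23093 - 2325/38) = 35890 - 1*(-53087861/877534) = 35890 + 53087861/877534 = 31547783121/877534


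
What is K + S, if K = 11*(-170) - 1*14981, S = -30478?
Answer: -47329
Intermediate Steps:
K = -16851 (K = -1870 - 14981 = -16851)
K + S = -16851 - 30478 = -47329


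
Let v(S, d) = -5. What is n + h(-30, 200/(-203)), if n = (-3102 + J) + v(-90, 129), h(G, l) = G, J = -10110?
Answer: -13247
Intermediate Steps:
n = -13217 (n = (-3102 - 10110) - 5 = -13212 - 5 = -13217)
n + h(-30, 200/(-203)) = -13217 - 30 = -13247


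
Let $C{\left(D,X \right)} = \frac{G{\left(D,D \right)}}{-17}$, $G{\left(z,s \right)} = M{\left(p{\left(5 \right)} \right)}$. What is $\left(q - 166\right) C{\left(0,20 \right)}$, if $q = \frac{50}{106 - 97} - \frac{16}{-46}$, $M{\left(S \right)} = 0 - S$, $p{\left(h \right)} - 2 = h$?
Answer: $- \frac{231980}{3519} \approx -65.922$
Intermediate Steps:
$p{\left(h \right)} = 2 + h$
$M{\left(S \right)} = - S$
$G{\left(z,s \right)} = -7$ ($G{\left(z,s \right)} = - (2 + 5) = \left(-1\right) 7 = -7$)
$q = \frac{1222}{207}$ ($q = \frac{50}{9} - - \frac{8}{23} = 50 \cdot \frac{1}{9} + \frac{8}{23} = \frac{50}{9} + \frac{8}{23} = \frac{1222}{207} \approx 5.9034$)
$C{\left(D,X \right)} = \frac{7}{17}$ ($C{\left(D,X \right)} = - \frac{7}{-17} = \left(-7\right) \left(- \frac{1}{17}\right) = \frac{7}{17}$)
$\left(q - 166\right) C{\left(0,20 \right)} = \left(\frac{1222}{207} - 166\right) \frac{7}{17} = \left(- \frac{33140}{207}\right) \frac{7}{17} = - \frac{231980}{3519}$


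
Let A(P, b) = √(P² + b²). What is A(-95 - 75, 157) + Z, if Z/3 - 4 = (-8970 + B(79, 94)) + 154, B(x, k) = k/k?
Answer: -26433 + √53549 ≈ -26202.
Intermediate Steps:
B(x, k) = 1
Z = -26433 (Z = 12 + 3*((-8970 + 1) + 154) = 12 + 3*(-8969 + 154) = 12 + 3*(-8815) = 12 - 26445 = -26433)
A(-95 - 75, 157) + Z = √((-95 - 75)² + 157²) - 26433 = √((-170)² + 24649) - 26433 = √(28900 + 24649) - 26433 = √53549 - 26433 = -26433 + √53549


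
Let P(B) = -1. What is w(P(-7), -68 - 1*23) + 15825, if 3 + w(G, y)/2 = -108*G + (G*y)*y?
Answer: -527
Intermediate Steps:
w(G, y) = -6 - 216*G + 2*G*y² (w(G, y) = -6 + 2*(-108*G + (G*y)*y) = -6 + 2*(-108*G + G*y²) = -6 + (-216*G + 2*G*y²) = -6 - 216*G + 2*G*y²)
w(P(-7), -68 - 1*23) + 15825 = (-6 - 216*(-1) + 2*(-1)*(-68 - 1*23)²) + 15825 = (-6 + 216 + 2*(-1)*(-68 - 23)²) + 15825 = (-6 + 216 + 2*(-1)*(-91)²) + 15825 = (-6 + 216 + 2*(-1)*8281) + 15825 = (-6 + 216 - 16562) + 15825 = -16352 + 15825 = -527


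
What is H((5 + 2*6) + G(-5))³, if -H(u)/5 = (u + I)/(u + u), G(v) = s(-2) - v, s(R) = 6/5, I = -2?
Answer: -18609625/1560896 ≈ -11.922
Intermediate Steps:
s(R) = 6/5 (s(R) = 6*(⅕) = 6/5)
G(v) = 6/5 - v
H(u) = -5*(-2 + u)/(2*u) (H(u) = -5*(u - 2)/(u + u) = -5*(-2 + u)/(2*u))
H((5 + 2*6) + G(-5))³ = (-5/2 + 5/((5 + 2*6) + (6/5 - 1*(-5))))³ = (-5/2 + 5/((5 + 12) + (6/5 + 5)))³ = (-5/2 + 5/(17 + 31/5))³ = (-5/2 + 5/(116/5))³ = (-5/2 + 5*(5/116))³ = (-5/2 + 25/116)³ = (-265/116)³ = -18609625/1560896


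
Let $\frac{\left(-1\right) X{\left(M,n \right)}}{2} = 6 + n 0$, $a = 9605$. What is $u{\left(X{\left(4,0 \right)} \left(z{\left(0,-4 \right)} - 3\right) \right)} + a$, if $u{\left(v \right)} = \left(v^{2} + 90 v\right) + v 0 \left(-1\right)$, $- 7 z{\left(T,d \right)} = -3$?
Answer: $\frac{653381}{49} \approx 13334.0$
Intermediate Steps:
$X{\left(M,n \right)} = -12$ ($X{\left(M,n \right)} = - 2 \left(6 + n 0\right) = - 2 \left(6 + 0\right) = \left(-2\right) 6 = -12$)
$z{\left(T,d \right)} = \frac{3}{7}$ ($z{\left(T,d \right)} = \left(- \frac{1}{7}\right) \left(-3\right) = \frac{3}{7}$)
$u{\left(v \right)} = v^{2} + 90 v$ ($u{\left(v \right)} = \left(v^{2} + 90 v\right) + 0 \left(-1\right) = \left(v^{2} + 90 v\right) + 0 = v^{2} + 90 v$)
$u{\left(X{\left(4,0 \right)} \left(z{\left(0,-4 \right)} - 3\right) \right)} + a = - 12 \left(\frac{3}{7} - 3\right) \left(90 - 12 \left(\frac{3}{7} - 3\right)\right) + 9605 = \left(-12\right) \left(- \frac{18}{7}\right) \left(90 - - \frac{216}{7}\right) + 9605 = \frac{216 \left(90 + \frac{216}{7}\right)}{7} + 9605 = \frac{216}{7} \cdot \frac{846}{7} + 9605 = \frac{182736}{49} + 9605 = \frac{653381}{49}$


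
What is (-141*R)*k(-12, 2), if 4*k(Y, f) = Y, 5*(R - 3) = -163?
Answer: -62604/5 ≈ -12521.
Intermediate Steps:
R = -148/5 (R = 3 + (1/5)*(-163) = 3 - 163/5 = -148/5 ≈ -29.600)
k(Y, f) = Y/4
(-141*R)*k(-12, 2) = (-141*(-148/5))*((1/4)*(-12)) = (20868/5)*(-3) = -62604/5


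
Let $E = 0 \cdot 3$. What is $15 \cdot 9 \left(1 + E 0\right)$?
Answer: $135$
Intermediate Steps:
$E = 0$
$15 \cdot 9 \left(1 + E 0\right) = 15 \cdot 9 \left(1 + 0 \cdot 0\right) = 135 \left(1 + 0\right) = 135 \cdot 1 = 135$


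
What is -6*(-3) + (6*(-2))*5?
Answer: -42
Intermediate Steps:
-6*(-3) + (6*(-2))*5 = 18 - 12*5 = 18 - 60 = -42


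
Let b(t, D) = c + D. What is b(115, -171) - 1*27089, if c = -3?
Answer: -27263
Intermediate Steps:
b(t, D) = -3 + D
b(115, -171) - 1*27089 = (-3 - 171) - 1*27089 = -174 - 27089 = -27263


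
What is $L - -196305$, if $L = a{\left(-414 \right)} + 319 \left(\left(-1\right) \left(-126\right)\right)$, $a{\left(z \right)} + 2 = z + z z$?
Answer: $407479$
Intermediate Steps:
$a{\left(z \right)} = -2 + z + z^{2}$ ($a{\left(z \right)} = -2 + \left(z + z z\right) = -2 + \left(z + z^{2}\right) = -2 + z + z^{2}$)
$L = 211174$ ($L = \left(-2 - 414 + \left(-414\right)^{2}\right) + 319 \left(\left(-1\right) \left(-126\right)\right) = \left(-2 - 414 + 171396\right) + 319 \cdot 126 = 170980 + 40194 = 211174$)
$L - -196305 = 211174 - -196305 = 211174 + 196305 = 407479$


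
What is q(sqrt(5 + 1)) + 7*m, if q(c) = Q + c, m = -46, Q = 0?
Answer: -322 + sqrt(6) ≈ -319.55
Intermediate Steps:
q(c) = c (q(c) = 0 + c = c)
q(sqrt(5 + 1)) + 7*m = sqrt(5 + 1) + 7*(-46) = sqrt(6) - 322 = -322 + sqrt(6)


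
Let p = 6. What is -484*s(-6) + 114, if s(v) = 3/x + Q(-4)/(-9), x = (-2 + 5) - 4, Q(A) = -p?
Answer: 3730/3 ≈ 1243.3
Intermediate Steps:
Q(A) = -6 (Q(A) = -1*6 = -6)
x = -1 (x = 3 - 4 = -1)
s(v) = -7/3 (s(v) = 3/(-1) - 6/(-9) = 3*(-1) - 6*(-1/9) = -3 + 2/3 = -7/3)
-484*s(-6) + 114 = -484*(-7/3) + 114 = 3388/3 + 114 = 3730/3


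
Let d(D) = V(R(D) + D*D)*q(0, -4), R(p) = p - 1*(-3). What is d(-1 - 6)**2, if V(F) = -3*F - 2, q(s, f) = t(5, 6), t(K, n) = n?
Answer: 675684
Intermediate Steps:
R(p) = 3 + p (R(p) = p + 3 = 3 + p)
q(s, f) = 6
V(F) = -2 - 3*F
d(D) = -66 - 18*D - 18*D**2 (d(D) = (-2 - 3*((3 + D) + D*D))*6 = (-2 - 3*((3 + D) + D**2))*6 = (-2 - 3*(3 + D + D**2))*6 = (-2 + (-9 - 3*D - 3*D**2))*6 = (-11 - 3*D - 3*D**2)*6 = -66 - 18*D - 18*D**2)
d(-1 - 6)**2 = (-66 - 18*(-1 - 6) - 18*(-1 - 6)**2)**2 = (-66 - 18*(-7) - 18*(-7)**2)**2 = (-66 + 126 - 18*49)**2 = (-66 + 126 - 882)**2 = (-822)**2 = 675684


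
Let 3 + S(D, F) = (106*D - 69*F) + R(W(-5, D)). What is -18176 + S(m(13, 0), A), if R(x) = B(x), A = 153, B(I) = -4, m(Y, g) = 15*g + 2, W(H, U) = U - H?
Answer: -28528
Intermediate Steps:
m(Y, g) = 2 + 15*g
R(x) = -4
S(D, F) = -7 - 69*F + 106*D (S(D, F) = -3 + ((106*D - 69*F) - 4) = -3 + ((-69*F + 106*D) - 4) = -3 + (-4 - 69*F + 106*D) = -7 - 69*F + 106*D)
-18176 + S(m(13, 0), A) = -18176 + (-7 - 69*153 + 106*(2 + 15*0)) = -18176 + (-7 - 10557 + 106*(2 + 0)) = -18176 + (-7 - 10557 + 106*2) = -18176 + (-7 - 10557 + 212) = -18176 - 10352 = -28528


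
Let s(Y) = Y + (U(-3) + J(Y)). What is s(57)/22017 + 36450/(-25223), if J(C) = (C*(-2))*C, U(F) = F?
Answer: -1797126/1034143 ≈ -1.7378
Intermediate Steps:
J(C) = -2*C² (J(C) = (-2*C)*C = -2*C²)
s(Y) = -3 + Y - 2*Y² (s(Y) = Y + (-3 - 2*Y²) = -3 + Y - 2*Y²)
s(57)/22017 + 36450/(-25223) = (-3 + 57 - 2*57²)/22017 + 36450/(-25223) = (-3 + 57 - 2*3249)*(1/22017) + 36450*(-1/25223) = (-3 + 57 - 6498)*(1/22017) - 36450/25223 = -6444*1/22017 - 36450/25223 = -12/41 - 36450/25223 = -1797126/1034143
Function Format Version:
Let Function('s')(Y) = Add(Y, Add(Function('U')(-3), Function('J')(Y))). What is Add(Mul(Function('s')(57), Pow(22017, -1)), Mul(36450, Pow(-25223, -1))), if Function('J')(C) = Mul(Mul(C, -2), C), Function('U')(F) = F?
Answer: Rational(-1797126, 1034143) ≈ -1.7378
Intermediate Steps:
Function('J')(C) = Mul(-2, Pow(C, 2)) (Function('J')(C) = Mul(Mul(-2, C), C) = Mul(-2, Pow(C, 2)))
Function('s')(Y) = Add(-3, Y, Mul(-2, Pow(Y, 2))) (Function('s')(Y) = Add(Y, Add(-3, Mul(-2, Pow(Y, 2)))) = Add(-3, Y, Mul(-2, Pow(Y, 2))))
Add(Mul(Function('s')(57), Pow(22017, -1)), Mul(36450, Pow(-25223, -1))) = Add(Mul(Add(-3, 57, Mul(-2, Pow(57, 2))), Pow(22017, -1)), Mul(36450, Pow(-25223, -1))) = Add(Mul(Add(-3, 57, Mul(-2, 3249)), Rational(1, 22017)), Mul(36450, Rational(-1, 25223))) = Add(Mul(Add(-3, 57, -6498), Rational(1, 22017)), Rational(-36450, 25223)) = Add(Mul(-6444, Rational(1, 22017)), Rational(-36450, 25223)) = Add(Rational(-12, 41), Rational(-36450, 25223)) = Rational(-1797126, 1034143)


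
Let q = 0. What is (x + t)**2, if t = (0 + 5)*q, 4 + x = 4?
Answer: 0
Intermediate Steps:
x = 0 (x = -4 + 4 = 0)
t = 0 (t = (0 + 5)*0 = 5*0 = 0)
(x + t)**2 = (0 + 0)**2 = 0**2 = 0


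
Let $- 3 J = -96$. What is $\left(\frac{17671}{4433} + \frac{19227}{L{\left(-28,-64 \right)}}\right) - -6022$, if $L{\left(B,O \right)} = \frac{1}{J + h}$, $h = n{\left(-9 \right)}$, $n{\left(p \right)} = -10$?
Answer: $\frac{1901845599}{4433} \approx 4.2902 \cdot 10^{5}$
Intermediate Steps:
$J = 32$ ($J = \left(- \frac{1}{3}\right) \left(-96\right) = 32$)
$h = -10$
$L{\left(B,O \right)} = \frac{1}{22}$ ($L{\left(B,O \right)} = \frac{1}{32 - 10} = \frac{1}{22}$)
$\left(\frac{17671}{4433} + \frac{19227}{L{\left(-28,-64 \right)}}\right) - -6022 = \left(\frac{17671}{4433} + 19227 \frac{1}{\frac{1}{22}}\right) - -6022 = \left(17671 \cdot \frac{1}{4433} + 19227 \cdot 22\right) + 6022 = \left(\frac{17671}{4433} + 422994\right) + 6022 = \frac{1875150073}{4433} + 6022 = \frac{1901845599}{4433}$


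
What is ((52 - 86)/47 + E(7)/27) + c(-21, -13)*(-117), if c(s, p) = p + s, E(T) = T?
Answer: 5047493/1269 ≈ 3977.5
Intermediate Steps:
((52 - 86)/47 + E(7)/27) + c(-21, -13)*(-117) = ((52 - 86)/47 + 7/27) + (-13 - 21)*(-117) = (-34*1/47 + 7*(1/27)) - 34*(-117) = (-34/47 + 7/27) + 3978 = -589/1269 + 3978 = 5047493/1269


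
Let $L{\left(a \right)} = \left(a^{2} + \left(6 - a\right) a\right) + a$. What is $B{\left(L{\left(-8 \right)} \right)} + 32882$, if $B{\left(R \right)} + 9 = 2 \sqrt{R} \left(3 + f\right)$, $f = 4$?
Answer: $32873 + 28 i \sqrt{14} \approx 32873.0 + 104.77 i$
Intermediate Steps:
$L{\left(a \right)} = a + a^{2} + a \left(6 - a\right)$ ($L{\left(a \right)} = \left(a^{2} + a \left(6 - a\right)\right) + a = a + a^{2} + a \left(6 - a\right)$)
$B{\left(R \right)} = -9 + 14 \sqrt{R}$ ($B{\left(R \right)} = -9 + 2 \sqrt{R} \left(3 + 4\right) = -9 + 2 \sqrt{R} 7 = -9 + 14 \sqrt{R}$)
$B{\left(L{\left(-8 \right)} \right)} + 32882 = \left(-9 + 14 \sqrt{7 \left(-8\right)}\right) + 32882 = \left(-9 + 14 \sqrt{-56}\right) + 32882 = \left(-9 + 14 \cdot 2 i \sqrt{14}\right) + 32882 = \left(-9 + 28 i \sqrt{14}\right) + 32882 = 32873 + 28 i \sqrt{14}$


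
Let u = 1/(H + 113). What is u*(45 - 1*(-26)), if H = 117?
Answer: 71/230 ≈ 0.30870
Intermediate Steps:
u = 1/230 (u = 1/(117 + 113) = 1/230 ≈ 0.0043478)
u*(45 - 1*(-26)) = (45 - 1*(-26))/230 = (45 + 26)/230 = (1/230)*71 = 71/230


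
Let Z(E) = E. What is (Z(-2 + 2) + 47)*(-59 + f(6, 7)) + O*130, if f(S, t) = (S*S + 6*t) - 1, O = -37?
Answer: -3964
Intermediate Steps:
f(S, t) = -1 + S**2 + 6*t (f(S, t) = (S**2 + 6*t) - 1 = -1 + S**2 + 6*t)
(Z(-2 + 2) + 47)*(-59 + f(6, 7)) + O*130 = ((-2 + 2) + 47)*(-59 + (-1 + 6**2 + 6*7)) - 37*130 = (0 + 47)*(-59 + (-1 + 36 + 42)) - 4810 = 47*(-59 + 77) - 4810 = 47*18 - 4810 = 846 - 4810 = -3964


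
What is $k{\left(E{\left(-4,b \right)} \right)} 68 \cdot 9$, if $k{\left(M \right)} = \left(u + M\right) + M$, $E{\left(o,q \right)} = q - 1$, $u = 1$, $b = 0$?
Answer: $-612$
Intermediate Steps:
$E{\left(o,q \right)} = -1 + q$
$k{\left(M \right)} = 1 + 2 M$ ($k{\left(M \right)} = \left(1 + M\right) + M = 1 + 2 M$)
$k{\left(E{\left(-4,b \right)} \right)} 68 \cdot 9 = \left(1 + 2 \left(-1 + 0\right)\right) 68 \cdot 9 = \left(1 + 2 \left(-1\right)\right) 68 \cdot 9 = \left(1 - 2\right) 68 \cdot 9 = \left(-1\right) 68 \cdot 9 = \left(-68\right) 9 = -612$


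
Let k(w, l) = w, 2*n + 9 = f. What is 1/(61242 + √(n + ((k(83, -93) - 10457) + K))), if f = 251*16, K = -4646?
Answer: 122484/7501191161 - I*√52066/7501191161 ≈ 1.6329e-5 - 3.0419e-8*I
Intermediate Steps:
f = 4016
n = 4007/2 (n = -9/2 + (½)*4016 = -9/2 + 2008 = 4007/2 ≈ 2003.5)
1/(61242 + √(n + ((k(83, -93) - 10457) + K))) = 1/(61242 + √(4007/2 + ((83 - 10457) - 4646))) = 1/(61242 + √(4007/2 + (-10374 - 4646))) = 1/(61242 + √(4007/2 - 15020)) = 1/(61242 + √(-26033/2)) = 1/(61242 + I*√52066/2)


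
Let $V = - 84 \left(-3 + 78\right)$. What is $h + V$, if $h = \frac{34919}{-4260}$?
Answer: $- \frac{26872919}{4260} \approx -6308.2$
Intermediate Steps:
$h = - \frac{34919}{4260}$ ($h = 34919 \left(- \frac{1}{4260}\right) = - \frac{34919}{4260} \approx -8.1969$)
$V = -6300$ ($V = \left(-84\right) 75 = -6300$)
$h + V = - \frac{34919}{4260} - 6300 = - \frac{26872919}{4260}$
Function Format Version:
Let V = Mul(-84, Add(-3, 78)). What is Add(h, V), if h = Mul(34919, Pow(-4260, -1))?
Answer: Rational(-26872919, 4260) ≈ -6308.2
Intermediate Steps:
h = Rational(-34919, 4260) (h = Mul(34919, Rational(-1, 4260)) = Rational(-34919, 4260) ≈ -8.1969)
V = -6300 (V = Mul(-84, 75) = -6300)
Add(h, V) = Add(Rational(-34919, 4260), -6300) = Rational(-26872919, 4260)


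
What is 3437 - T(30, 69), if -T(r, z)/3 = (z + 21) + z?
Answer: 3914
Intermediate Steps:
T(r, z) = -63 - 6*z (T(r, z) = -3*((z + 21) + z) = -3*((21 + z) + z) = -3*(21 + 2*z) = -63 - 6*z)
3437 - T(30, 69) = 3437 - (-63 - 6*69) = 3437 - (-63 - 414) = 3437 - 1*(-477) = 3437 + 477 = 3914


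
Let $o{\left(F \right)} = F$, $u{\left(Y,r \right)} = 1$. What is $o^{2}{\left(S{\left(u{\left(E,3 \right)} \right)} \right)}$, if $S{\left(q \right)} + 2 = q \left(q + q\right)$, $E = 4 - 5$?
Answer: $0$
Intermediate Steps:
$E = -1$
$S{\left(q \right)} = -2 + 2 q^{2}$ ($S{\left(q \right)} = -2 + q \left(q + q\right) = -2 + q 2 q = -2 + 2 q^{2}$)
$o^{2}{\left(S{\left(u{\left(E,3 \right)} \right)} \right)} = \left(-2 + 2 \cdot 1^{2}\right)^{2} = \left(-2 + 2 \cdot 1\right)^{2} = \left(-2 + 2\right)^{2} = 0^{2} = 0$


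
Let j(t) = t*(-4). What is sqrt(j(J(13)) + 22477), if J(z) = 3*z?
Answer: sqrt(22321) ≈ 149.40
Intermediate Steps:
j(t) = -4*t
sqrt(j(J(13)) + 22477) = sqrt(-12*13 + 22477) = sqrt(-4*39 + 22477) = sqrt(-156 + 22477) = sqrt(22321)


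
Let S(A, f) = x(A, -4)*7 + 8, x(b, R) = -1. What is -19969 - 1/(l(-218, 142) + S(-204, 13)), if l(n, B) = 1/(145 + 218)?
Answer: -7269079/364 ≈ -19970.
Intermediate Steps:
l(n, B) = 1/363
S(A, f) = 1 (S(A, f) = -1*7 + 8 = -7 + 8 = 1)
-19969 - 1/(l(-218, 142) + S(-204, 13)) = -19969 - 1/(1/363 + 1) = -19969 - 1/364/363 = -19969 - 1*363/364 = -19969 - 363/364 = -7269079/364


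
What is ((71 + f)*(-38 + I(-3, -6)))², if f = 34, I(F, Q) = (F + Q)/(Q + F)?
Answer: 15093225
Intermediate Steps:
I(F, Q) = 1 (I(F, Q) = (F + Q)/(F + Q) = 1)
((71 + f)*(-38 + I(-3, -6)))² = ((71 + 34)*(-38 + 1))² = (105*(-37))² = (-3885)² = 15093225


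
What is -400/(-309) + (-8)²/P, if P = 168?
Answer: 1208/721 ≈ 1.6755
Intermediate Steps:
-400/(-309) + (-8)²/P = -400/(-309) + (-8)²/168 = -400*(-1/309) + 64*(1/168) = 400/309 + 8/21 = 1208/721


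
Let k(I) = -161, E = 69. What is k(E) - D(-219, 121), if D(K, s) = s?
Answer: -282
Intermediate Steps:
k(E) - D(-219, 121) = -161 - 1*121 = -161 - 121 = -282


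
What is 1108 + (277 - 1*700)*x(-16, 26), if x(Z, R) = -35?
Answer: 15913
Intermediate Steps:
1108 + (277 - 1*700)*x(-16, 26) = 1108 + (277 - 1*700)*(-35) = 1108 + (277 - 700)*(-35) = 1108 - 423*(-35) = 1108 + 14805 = 15913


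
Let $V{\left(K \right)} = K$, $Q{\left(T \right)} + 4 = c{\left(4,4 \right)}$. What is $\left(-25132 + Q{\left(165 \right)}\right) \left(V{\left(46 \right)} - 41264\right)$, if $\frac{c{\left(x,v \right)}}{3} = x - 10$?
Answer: $1036797572$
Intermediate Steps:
$c{\left(x,v \right)} = -30 + 3 x$ ($c{\left(x,v \right)} = 3 \left(x - 10\right) = 3 \left(-10 + x\right) = -30 + 3 x$)
$Q{\left(T \right)} = -22$ ($Q{\left(T \right)} = -4 + \left(-30 + 3 \cdot 4\right) = -4 + \left(-30 + 12\right) = -4 - 18 = -22$)
$\left(-25132 + Q{\left(165 \right)}\right) \left(V{\left(46 \right)} - 41264\right) = \left(-25132 - 22\right) \left(46 - 41264\right) = \left(-25154\right) \left(-41218\right) = 1036797572$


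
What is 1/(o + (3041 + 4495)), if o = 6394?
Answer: 1/13930 ≈ 7.1788e-5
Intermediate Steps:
1/(o + (3041 + 4495)) = 1/(6394 + (3041 + 4495)) = 1/(6394 + 7536) = 1/13930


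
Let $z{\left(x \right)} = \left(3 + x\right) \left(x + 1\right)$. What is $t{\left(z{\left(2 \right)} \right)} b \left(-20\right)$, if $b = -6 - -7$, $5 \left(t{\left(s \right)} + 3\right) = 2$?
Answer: $52$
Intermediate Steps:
$z{\left(x \right)} = \left(1 + x\right) \left(3 + x\right)$ ($z{\left(x \right)} = \left(3 + x\right) \left(1 + x\right) = \left(1 + x\right) \left(3 + x\right)$)
$t{\left(s \right)} = - \frac{13}{5}$ ($t{\left(s \right)} = -3 + \frac{1}{5} \cdot 2 = -3 + \frac{2}{5} = - \frac{13}{5}$)
$b = 1$ ($b = -6 + 7 = 1$)
$t{\left(z{\left(2 \right)} \right)} b \left(-20\right) = \left(- \frac{13}{5}\right) 1 \left(-20\right) = \left(- \frac{13}{5}\right) \left(-20\right) = 52$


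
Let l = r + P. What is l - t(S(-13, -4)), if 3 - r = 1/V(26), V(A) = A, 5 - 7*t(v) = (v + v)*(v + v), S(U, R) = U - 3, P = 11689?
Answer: 2154431/182 ≈ 11838.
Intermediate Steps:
S(U, R) = -3 + U
t(v) = 5/7 - 4*v²/7 (t(v) = 5/7 - (v + v)*(v + v)/7 = 5/7 - 2*v*2*v/7 = 5/7 - 4*v²/7)
r = 77/26 (r = 3 - 1/26 = 77/26 ≈ 2.9615)
l = 303991/26 (l = 77/26 + 11689 = 303991/26 ≈ 11692.)
l - t(S(-13, -4)) = 303991/26 - (5/7 - 4*(-3 - 13)²/7) = 303991/26 - (5/7 - 4/7*(-16)²) = 303991/26 - (5/7 - 4/7*256) = 303991/26 - (5/7 - 1024/7) = 303991/26 - 1*(-1019/7) = 303991/26 + 1019/7 = 2154431/182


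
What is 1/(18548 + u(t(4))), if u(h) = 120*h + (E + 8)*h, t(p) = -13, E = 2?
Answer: 1/16858 ≈ 5.9319e-5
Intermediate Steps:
u(h) = 130*h (u(h) = 120*h + (2 + 8)*h = 120*h + 10*h = 130*h)
1/(18548 + u(t(4))) = 1/(18548 + 130*(-13)) = 1/(18548 - 1690) = 1/16858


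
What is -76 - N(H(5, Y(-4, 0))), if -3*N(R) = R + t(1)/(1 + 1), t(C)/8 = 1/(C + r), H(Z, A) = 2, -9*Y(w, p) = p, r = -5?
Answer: -227/3 ≈ -75.667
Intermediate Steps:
Y(w, p) = -p/9
t(C) = 8/(-5 + C) (t(C) = 8/(C - 5) = 8/(-5 + C))
N(R) = 1/3 - R/3 (N(R) = -(R + (8/(-5 + 1))/(1 + 1))/3 = -(R + (8/(-4))/2)/3 = -(R + (8*(-1/4))*(1/2))/3 = -(R - 2*1/2)/3 = -(R - 1)/3 = -(-1 + R)/3 = 1/3 - R/3)
-76 - N(H(5, Y(-4, 0))) = -76 - (1/3 - 1/3*2) = -76 - (1/3 - 2/3) = -76 - 1*(-1/3) = -76 + 1/3 = -227/3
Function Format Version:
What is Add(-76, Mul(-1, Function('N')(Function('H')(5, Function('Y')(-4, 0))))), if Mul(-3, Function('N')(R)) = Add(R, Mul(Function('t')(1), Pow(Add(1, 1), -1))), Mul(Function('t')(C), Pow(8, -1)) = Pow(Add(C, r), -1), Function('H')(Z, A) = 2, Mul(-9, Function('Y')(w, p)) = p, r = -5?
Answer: Rational(-227, 3) ≈ -75.667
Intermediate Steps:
Function('Y')(w, p) = Mul(Rational(-1, 9), p)
Function('t')(C) = Mul(8, Pow(Add(-5, C), -1)) (Function('t')(C) = Mul(8, Pow(Add(C, -5), -1)) = Mul(8, Pow(Add(-5, C), -1)))
Function('N')(R) = Add(Rational(1, 3), Mul(Rational(-1, 3), R)) (Function('N')(R) = Mul(Rational(-1, 3), Add(R, Mul(Mul(8, Pow(Add(-5, 1), -1)), Pow(Add(1, 1), -1)))) = Mul(Rational(-1, 3), Add(R, Mul(Mul(8, Pow(-4, -1)), Pow(2, -1)))) = Mul(Rational(-1, 3), Add(R, Mul(Mul(8, Rational(-1, 4)), Rational(1, 2)))) = Mul(Rational(-1, 3), Add(R, Mul(-2, Rational(1, 2)))) = Mul(Rational(-1, 3), Add(R, -1)) = Mul(Rational(-1, 3), Add(-1, R)) = Add(Rational(1, 3), Mul(Rational(-1, 3), R)))
Add(-76, Mul(-1, Function('N')(Function('H')(5, Function('Y')(-4, 0))))) = Add(-76, Mul(-1, Add(Rational(1, 3), Mul(Rational(-1, 3), 2)))) = Add(-76, Mul(-1, Add(Rational(1, 3), Rational(-2, 3)))) = Add(-76, Mul(-1, Rational(-1, 3))) = Add(-76, Rational(1, 3)) = Rational(-227, 3)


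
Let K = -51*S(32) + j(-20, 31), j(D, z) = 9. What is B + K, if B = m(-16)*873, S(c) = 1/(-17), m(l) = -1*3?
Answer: -2607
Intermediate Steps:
m(l) = -3
S(c) = -1/17
B = -2619 (B = -3*873 = -2619)
K = 12 (K = -51*(-1/17) + 9 = 3 + 9 = 12)
B + K = -2619 + 12 = -2607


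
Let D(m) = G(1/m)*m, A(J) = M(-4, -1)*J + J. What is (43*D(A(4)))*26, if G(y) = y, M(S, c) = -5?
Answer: 1118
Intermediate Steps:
A(J) = -4*J (A(J) = -5*J + J = -4*J)
D(m) = 1 (D(m) = m/m = 1)
(43*D(A(4)))*26 = (43*1)*26 = 43*26 = 1118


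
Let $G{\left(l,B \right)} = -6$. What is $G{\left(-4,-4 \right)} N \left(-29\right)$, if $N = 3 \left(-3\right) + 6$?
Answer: $-522$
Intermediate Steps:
$N = -3$ ($N = -9 + 6 = -3$)
$G{\left(-4,-4 \right)} N \left(-29\right) = \left(-6\right) \left(-3\right) \left(-29\right) = 18 \left(-29\right) = -522$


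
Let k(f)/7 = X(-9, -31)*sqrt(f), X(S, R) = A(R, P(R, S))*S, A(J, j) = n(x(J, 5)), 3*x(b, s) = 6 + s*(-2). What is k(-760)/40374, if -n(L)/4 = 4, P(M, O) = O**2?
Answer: 112*I*sqrt(190)/2243 ≈ 0.68828*I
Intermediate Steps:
x(b, s) = 2 - 2*s/3 (x(b, s) = (6 + s*(-2))/3 = (6 - 2*s)/3 = 2 - 2*s/3)
n(L) = -16 (n(L) = -4*4 = -16)
A(J, j) = -16
X(S, R) = -16*S
k(f) = 1008*sqrt(f) (k(f) = 7*((-16*(-9))*sqrt(f)) = 7*(144*sqrt(f)) = 1008*sqrt(f))
k(-760)/40374 = (1008*sqrt(-760))/40374 = (1008*(2*I*sqrt(190)))*(1/40374) = (2016*I*sqrt(190))*(1/40374) = 112*I*sqrt(190)/2243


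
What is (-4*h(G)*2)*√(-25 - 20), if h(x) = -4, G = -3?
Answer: 96*I*√5 ≈ 214.66*I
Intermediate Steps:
(-4*h(G)*2)*√(-25 - 20) = (-4*(-4)*2)*√(-25 - 20) = (16*2)*√(-45) = 32*(3*I*√5) = 96*I*√5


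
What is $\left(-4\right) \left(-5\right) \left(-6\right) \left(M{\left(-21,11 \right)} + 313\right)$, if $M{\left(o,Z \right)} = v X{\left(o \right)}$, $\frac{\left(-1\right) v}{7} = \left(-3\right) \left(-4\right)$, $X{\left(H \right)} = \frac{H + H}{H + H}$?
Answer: $-27480$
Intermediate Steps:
$X{\left(H \right)} = 1$ ($X{\left(H \right)} = \frac{2 H}{2 H} = 2 H \frac{1}{2 H} = 1$)
$v = -84$ ($v = - 7 \left(\left(-3\right) \left(-4\right)\right) = \left(-7\right) 12 = -84$)
$M{\left(o,Z \right)} = -84$ ($M{\left(o,Z \right)} = \left(-84\right) 1 = -84$)
$\left(-4\right) \left(-5\right) \left(-6\right) \left(M{\left(-21,11 \right)} + 313\right) = \left(-4\right) \left(-5\right) \left(-6\right) \left(-84 + 313\right) = 20 \left(-6\right) 229 = \left(-120\right) 229 = -27480$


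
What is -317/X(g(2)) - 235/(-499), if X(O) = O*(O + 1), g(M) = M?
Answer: -156773/2994 ≈ -52.362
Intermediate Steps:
X(O) = O*(1 + O)
-317/X(g(2)) - 235/(-499) = -317*1/(2*(1 + 2)) - 235/(-499) = -317/(2*3) - 235*(-1/499) = -317/6 + 235/499 = -156773/2994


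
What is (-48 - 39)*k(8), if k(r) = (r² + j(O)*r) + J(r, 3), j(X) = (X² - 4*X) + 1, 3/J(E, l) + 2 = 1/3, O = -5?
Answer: -187137/5 ≈ -37427.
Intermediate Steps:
J(E, l) = -9/5 (J(E, l) = 3/(-2 + 1/3) = 3/(-2 + ⅓) = 3/(-5/3) = 3*(-⅗) = -9/5)
j(X) = 1 + X² - 4*X
k(r) = -9/5 + r² + 46*r (k(r) = (r² + (1 + (-5)² - 4*(-5))*r) - 9/5 = (r² + (1 + 25 + 20)*r) - 9/5 = (r² + 46*r) - 9/5 = -9/5 + r² + 46*r)
(-48 - 39)*k(8) = (-48 - 39)*(-9/5 + 8² + 46*8) = -87*(-9/5 + 64 + 368) = -87*2151/5 = -187137/5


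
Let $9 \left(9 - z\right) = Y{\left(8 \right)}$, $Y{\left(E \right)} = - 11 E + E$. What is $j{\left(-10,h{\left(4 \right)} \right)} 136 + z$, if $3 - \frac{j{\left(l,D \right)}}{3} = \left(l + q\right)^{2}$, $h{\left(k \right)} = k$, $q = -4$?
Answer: $- \frac{708535}{9} \approx -78726.0$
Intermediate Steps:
$j{\left(l,D \right)} = 9 - 3 \left(-4 + l\right)^{2}$ ($j{\left(l,D \right)} = 9 - 3 \left(l - 4\right)^{2} = 9 - 3 \left(-4 + l\right)^{2}$)
$Y{\left(E \right)} = - 10 E$
$z = \frac{161}{9}$ ($z = 9 - \frac{\left(-10\right) 8}{9} = 9 - - \frac{80}{9} = 9 + \frac{80}{9} = \frac{161}{9} \approx 17.889$)
$j{\left(-10,h{\left(4 \right)} \right)} 136 + z = \left(9 - 3 \left(-4 - 10\right)^{2}\right) 136 + \frac{161}{9} = \left(9 - 3 \left(-14\right)^{2}\right) 136 + \frac{161}{9} = \left(9 - 588\right) 136 + \frac{161}{9} = \left(-579\right) 136 + \frac{161}{9} = -78744 + \frac{161}{9} = - \frac{708535}{9}$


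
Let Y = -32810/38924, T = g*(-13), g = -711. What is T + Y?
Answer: 179870861/19462 ≈ 9242.2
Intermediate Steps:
T = 9243 (T = -711*(-13) = 9243)
Y = -16405/19462 (Y = -32810*1/38924 = -16405/19462 ≈ -0.84293)
T + Y = 9243 - 16405/19462 = 179870861/19462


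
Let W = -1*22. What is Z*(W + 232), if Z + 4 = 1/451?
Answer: -378630/451 ≈ -839.53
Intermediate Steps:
Z = -1803/451 (Z = -4 + 1/451 = -1803/451 ≈ -3.9978)
W = -22
Z*(W + 232) = -1803*(-22 + 232)/451 = -1803/451*210 = -378630/451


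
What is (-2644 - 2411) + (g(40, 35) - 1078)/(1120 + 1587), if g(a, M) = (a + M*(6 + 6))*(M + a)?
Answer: -13650463/2707 ≈ -5042.7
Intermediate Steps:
g(a, M) = (M + a)*(a + 12*M) (g(a, M) = (a + M*12)*(M + a) = (a + 12*M)*(M + a) = (M + a)*(a + 12*M))
(-2644 - 2411) + (g(40, 35) - 1078)/(1120 + 1587) = (-2644 - 2411) + ((40² + 12*35² + 13*35*40) - 1078)/(1120 + 1587) = -5055 + ((1600 + 12*1225 + 18200) - 1078)/2707 = -5055 + ((1600 + 14700 + 18200) - 1078)*(1/2707) = -5055 + (34500 - 1078)*(1/2707) = -5055 + 33422*(1/2707) = -5055 + 33422/2707 = -13650463/2707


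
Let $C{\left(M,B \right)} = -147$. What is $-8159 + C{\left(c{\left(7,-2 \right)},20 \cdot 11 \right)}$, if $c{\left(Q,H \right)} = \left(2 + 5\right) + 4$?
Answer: $-8306$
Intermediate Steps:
$c{\left(Q,H \right)} = 11$ ($c{\left(Q,H \right)} = 7 + 4 = 11$)
$-8159 + C{\left(c{\left(7,-2 \right)},20 \cdot 11 \right)} = -8159 - 147 = -8306$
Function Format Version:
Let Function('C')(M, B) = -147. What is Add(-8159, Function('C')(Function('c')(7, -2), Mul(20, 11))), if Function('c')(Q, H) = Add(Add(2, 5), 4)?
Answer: -8306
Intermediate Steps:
Function('c')(Q, H) = 11 (Function('c')(Q, H) = Add(7, 4) = 11)
Add(-8159, Function('C')(Function('c')(7, -2), Mul(20, 11))) = Add(-8159, -147) = -8306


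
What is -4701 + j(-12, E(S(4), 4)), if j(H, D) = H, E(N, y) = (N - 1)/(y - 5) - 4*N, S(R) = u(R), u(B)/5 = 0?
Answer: -4713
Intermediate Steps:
u(B) = 0 (u(B) = 5*0 = 0)
S(R) = 0
E(N, y) = -4*N + (-1 + N)/(-5 + y) (E(N, y) = (-1 + N)/(-5 + y) - 4*N = -4*N + (-1 + N)/(-5 + y))
-4701 + j(-12, E(S(4), 4)) = -4701 - 12 = -4713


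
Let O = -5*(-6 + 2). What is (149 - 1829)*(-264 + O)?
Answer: 409920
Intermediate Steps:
O = 20 (O = -5*(-4) = 20)
(149 - 1829)*(-264 + O) = (149 - 1829)*(-264 + 20) = -1680*(-244) = 409920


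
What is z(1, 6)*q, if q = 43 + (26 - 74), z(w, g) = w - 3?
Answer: 10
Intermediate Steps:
z(w, g) = -3 + w
q = -5 (q = 43 - 48 = -5)
z(1, 6)*q = (-3 + 1)*(-5) = -2*(-5) = 10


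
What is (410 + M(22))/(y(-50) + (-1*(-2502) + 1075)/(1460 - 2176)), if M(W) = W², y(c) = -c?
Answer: 213368/10741 ≈ 19.865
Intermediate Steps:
(410 + M(22))/(y(-50) + (-1*(-2502) + 1075)/(1460 - 2176)) = (410 + 22²)/(-1*(-50) + (-1*(-2502) + 1075)/(1460 - 2176)) = (410 + 484)/(50 + (2502 + 1075)/(-716)) = 894/(50 + 3577*(-1/716)) = 894/(50 - 3577/716) = 894/(32223/716) = 894*(716/32223) = 213368/10741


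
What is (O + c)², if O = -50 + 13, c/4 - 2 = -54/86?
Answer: 1836025/1849 ≈ 992.98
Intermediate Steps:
c = 236/43 (c = 8 + 4*(-54/86) = 8 + 4*(-54*1/86) = 8 + 4*(-27/43) = 8 - 108/43 = 236/43 ≈ 5.4884)
O = -37
(O + c)² = (-37 + 236/43)² = (-1355/43)² = 1836025/1849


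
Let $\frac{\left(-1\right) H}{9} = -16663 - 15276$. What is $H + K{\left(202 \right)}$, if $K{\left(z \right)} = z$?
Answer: $287653$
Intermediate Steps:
$H = 287451$ ($H = - 9 \left(-16663 - 15276\right) = \left(-9\right) \left(-31939\right) = 287451$)
$H + K{\left(202 \right)} = 287451 + 202 = 287653$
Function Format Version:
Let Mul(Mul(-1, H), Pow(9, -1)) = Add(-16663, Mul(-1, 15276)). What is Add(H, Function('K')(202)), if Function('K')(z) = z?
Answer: 287653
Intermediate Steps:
H = 287451 (H = Mul(-9, Add(-16663, Mul(-1, 15276))) = Mul(-9, Add(-16663, -15276)) = Mul(-9, -31939) = 287451)
Add(H, Function('K')(202)) = Add(287451, 202) = 287653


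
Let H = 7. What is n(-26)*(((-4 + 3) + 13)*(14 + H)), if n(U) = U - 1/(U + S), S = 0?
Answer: -85050/13 ≈ -6542.3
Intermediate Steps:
n(U) = U - 1/U (n(U) = U - 1/(U + 0) = U - 1/U)
n(-26)*(((-4 + 3) + 13)*(14 + H)) = (-26 - 1/(-26))*(((-4 + 3) + 13)*(14 + 7)) = (-26 - 1*(-1/26))*((-1 + 13)*21) = (-26 + 1/26)*(12*21) = -675/26*252 = -85050/13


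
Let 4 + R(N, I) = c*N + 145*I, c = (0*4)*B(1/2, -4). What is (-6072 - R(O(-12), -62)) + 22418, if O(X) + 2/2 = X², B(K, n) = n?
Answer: 25340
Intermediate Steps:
c = 0 (c = (0*4)*(-4) = 0*(-4) = 0)
O(X) = -1 + X²
R(N, I) = -4 + 145*I (R(N, I) = -4 + (0*N + 145*I) = -4 + (0 + 145*I) = -4 + 145*I)
(-6072 - R(O(-12), -62)) + 22418 = (-6072 - (-4 + 145*(-62))) + 22418 = (-6072 - (-4 - 8990)) + 22418 = (-6072 - 1*(-8994)) + 22418 = (-6072 + 8994) + 22418 = 2922 + 22418 = 25340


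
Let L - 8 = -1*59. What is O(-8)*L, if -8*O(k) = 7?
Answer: 357/8 ≈ 44.625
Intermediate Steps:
O(k) = -7/8 (O(k) = -⅛*7 = -7/8)
L = -51 (L = 8 - 1*59 = 8 - 59 = -51)
O(-8)*L = -7/8*(-51) = 357/8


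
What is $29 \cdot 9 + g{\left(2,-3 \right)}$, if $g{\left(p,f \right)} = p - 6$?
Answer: $257$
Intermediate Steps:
$g{\left(p,f \right)} = -6 + p$ ($g{\left(p,f \right)} = p - 6 = -6 + p$)
$29 \cdot 9 + g{\left(2,-3 \right)} = 29 \cdot 9 + \left(-6 + 2\right) = 261 - 4 = 257$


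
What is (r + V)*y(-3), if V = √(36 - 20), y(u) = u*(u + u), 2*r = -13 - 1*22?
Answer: -243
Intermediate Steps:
r = -35/2 (r = (-13 - 1*22)/2 = (-13 - 22)/2 = (½)*(-35) = -35/2 ≈ -17.500)
y(u) = 2*u² (y(u) = u*(2*u) = 2*u²)
V = 4 (V = √16 = 4)
(r + V)*y(-3) = (-35/2 + 4)*(2*(-3)²) = -27*9 = -27/2*18 = -243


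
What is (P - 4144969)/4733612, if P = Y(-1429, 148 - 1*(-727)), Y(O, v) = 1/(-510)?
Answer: -2113934191/2414142120 ≈ -0.87565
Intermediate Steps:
Y(O, v) = -1/510
P = -1/510 ≈ -0.0019608
(P - 4144969)/4733612 = (-1/510 - 4144969)/4733612 = -2113934191/510*1/4733612 = -2113934191/2414142120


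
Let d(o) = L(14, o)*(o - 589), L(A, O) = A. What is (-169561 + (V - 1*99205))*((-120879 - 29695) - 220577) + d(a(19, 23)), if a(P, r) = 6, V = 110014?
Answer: 58920955390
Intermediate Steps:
d(o) = -8246 + 14*o (d(o) = 14*(o - 589) = 14*(-589 + o) = -8246 + 14*o)
(-169561 + (V - 1*99205))*((-120879 - 29695) - 220577) + d(a(19, 23)) = (-169561 + (110014 - 1*99205))*((-120879 - 29695) - 220577) + (-8246 + 14*6) = (-169561 + (110014 - 99205))*(-150574 - 220577) + (-8246 + 84) = (-169561 + 10809)*(-371151) - 8162 = -158752*(-371151) - 8162 = 58920963552 - 8162 = 58920955390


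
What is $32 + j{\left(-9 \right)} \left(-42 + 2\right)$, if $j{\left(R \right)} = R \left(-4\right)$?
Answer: $-1408$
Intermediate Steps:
$j{\left(R \right)} = - 4 R$
$32 + j{\left(-9 \right)} \left(-42 + 2\right) = 32 + \left(-4\right) \left(-9\right) \left(-42 + 2\right) = 32 + 36 \left(-40\right) = 32 - 1440 = -1408$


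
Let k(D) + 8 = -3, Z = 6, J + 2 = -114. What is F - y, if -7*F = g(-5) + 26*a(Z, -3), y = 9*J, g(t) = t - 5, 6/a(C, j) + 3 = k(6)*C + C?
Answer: 153730/147 ≈ 1045.8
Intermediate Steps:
J = -116 (J = -2 - 114 = -116)
k(D) = -11 (k(D) = -8 - 3 = -11)
a(C, j) = 6/(-3 - 10*C) (a(C, j) = 6/(-3 + (-11*C + C)) = 6/(-3 - 10*C))
g(t) = -5 + t
y = -1044 (y = 9*(-116) = -1044)
F = 262/147 (F = -((-5 - 5) + 26*(6/(-3 - 10*6)))/7 = -(-10 + 26*(6/(-3 - 60)))/7 = -(-10 + 26*(6/(-63)))/7 = -(-10 + 26*(6*(-1/63)))/7 = -(-10 + 26*(-2/21))/7 = -(-10 - 52/21)/7 = -1/7*(-262/21) = 262/147 ≈ 1.7823)
F - y = 262/147 - 1*(-1044) = 262/147 + 1044 = 153730/147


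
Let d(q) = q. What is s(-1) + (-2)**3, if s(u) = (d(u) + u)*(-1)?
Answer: -6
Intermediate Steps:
s(u) = -2*u (s(u) = (u + u)*(-1) = (2*u)*(-1) = -2*u)
s(-1) + (-2)**3 = -2*(-1) + (-2)**3 = 2 - 8 = -6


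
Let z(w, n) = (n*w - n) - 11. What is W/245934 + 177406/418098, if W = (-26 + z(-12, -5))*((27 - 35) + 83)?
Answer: 412112713/952078829 ≈ 0.43286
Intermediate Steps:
z(w, n) = -11 - n + n*w (z(w, n) = (-n + n*w) - 11 = -11 - n + n*w)
W = 2100 (W = (-26 + (-11 - 1*(-5) - 5*(-12)))*((27 - 35) + 83) = (-26 + (-11 + 5 + 60))*(-8 + 83) = (-26 + 54)*75 = 28*75 = 2100)
W/245934 + 177406/418098 = 2100/245934 + 177406/418098 = 2100*(1/245934) + 177406*(1/418098) = 350/40989 + 88703/209049 = 412112713/952078829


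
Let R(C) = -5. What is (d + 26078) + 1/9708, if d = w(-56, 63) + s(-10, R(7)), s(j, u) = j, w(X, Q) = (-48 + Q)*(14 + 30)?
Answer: 259475425/9708 ≈ 26728.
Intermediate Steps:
w(X, Q) = -2112 + 44*Q (w(X, Q) = (-48 + Q)*44 = -2112 + 44*Q)
d = 650 (d = (-2112 + 44*63) - 10 = (-2112 + 2772) - 10 = 660 - 10 = 650)
(d + 26078) + 1/9708 = (650 + 26078) + 1/9708 = 26728 + 1/9708 = 259475425/9708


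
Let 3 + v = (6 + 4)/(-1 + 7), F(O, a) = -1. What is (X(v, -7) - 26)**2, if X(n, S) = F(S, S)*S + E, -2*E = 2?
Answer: 400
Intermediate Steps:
E = -1 (E = -1/2*2 = -1)
v = -4/3 (v = -3 + (6 + 4)/(-1 + 7) = -3 + 10/6 = -3 + 10*(1/6) = -3 + 5/3 = -4/3 ≈ -1.3333)
X(n, S) = -1 - S (X(n, S) = -S - 1 = -1 - S)
(X(v, -7) - 26)**2 = ((-1 - 1*(-7)) - 26)**2 = ((-1 + 7) - 26)**2 = (6 - 26)**2 = (-20)**2 = 400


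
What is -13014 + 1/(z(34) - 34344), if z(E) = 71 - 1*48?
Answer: -446653495/34321 ≈ -13014.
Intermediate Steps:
z(E) = 23 (z(E) = 71 - 48 = 23)
-13014 + 1/(z(34) - 34344) = -13014 + 1/(23 - 34344) = -13014 + 1/(-34321) = -13014 - 1/34321 = -446653495/34321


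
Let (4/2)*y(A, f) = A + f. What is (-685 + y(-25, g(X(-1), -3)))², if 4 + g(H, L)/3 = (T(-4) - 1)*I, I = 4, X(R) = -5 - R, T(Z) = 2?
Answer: 1946025/4 ≈ 4.8651e+5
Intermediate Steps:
g(H, L) = 0 (g(H, L) = -12 + 3*((2 - 1)*4) = -12 + 3*(1*4) = -12 + 3*4 = -12 + 12 = 0)
y(A, f) = A/2 + f/2 (y(A, f) = (A + f)/2 = A/2 + f/2)
(-685 + y(-25, g(X(-1), -3)))² = (-685 + ((½)*(-25) + (½)*0))² = (-685 + (-25/2 + 0))² = (-685 - 25/2)² = (-1395/2)² = 1946025/4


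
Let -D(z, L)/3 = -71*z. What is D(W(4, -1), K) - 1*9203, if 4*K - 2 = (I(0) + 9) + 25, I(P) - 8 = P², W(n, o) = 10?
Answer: -7073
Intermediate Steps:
I(P) = 8 + P²
K = 11 (K = ½ + (((8 + 0²) + 9) + 25)/4 = ½ + (((8 + 0) + 9) + 25)/4 = ½ + ((8 + 9) + 25)/4 = ½ + (17 + 25)/4 = ½ + (¼)*42 = ½ + 21/2 = 11)
D(z, L) = 213*z (D(z, L) = -(-213)*z = 213*z)
D(W(4, -1), K) - 1*9203 = 213*10 - 1*9203 = 2130 - 9203 = -7073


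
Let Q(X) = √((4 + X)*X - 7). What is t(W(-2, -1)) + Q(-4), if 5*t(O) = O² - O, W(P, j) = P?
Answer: 6/5 + I*√7 ≈ 1.2 + 2.6458*I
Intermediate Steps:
t(O) = -O/5 + O²/5 (t(O) = (O² - O)/5 = -O/5 + O²/5)
Q(X) = √(-7 + X*(4 + X)) (Q(X) = √(X*(4 + X) - 7) = √(-7 + X*(4 + X)))
t(W(-2, -1)) + Q(-4) = (⅕)*(-2)*(-1 - 2) + √(-7 + (-4)² + 4*(-4)) = (⅕)*(-2)*(-3) + √(-7 + 16 - 16) = 6/5 + √(-7) = 6/5 + I*√7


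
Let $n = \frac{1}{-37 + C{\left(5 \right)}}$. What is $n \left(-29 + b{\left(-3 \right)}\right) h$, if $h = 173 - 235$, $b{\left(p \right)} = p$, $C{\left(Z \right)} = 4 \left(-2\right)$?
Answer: $- \frac{1984}{45} \approx -44.089$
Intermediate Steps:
$C{\left(Z \right)} = -8$
$n = - \frac{1}{45}$ ($n = \frac{1}{-37 - 8} = \frac{1}{-45} = - \frac{1}{45} \approx -0.022222$)
$h = -62$ ($h = 173 - 235 = -62$)
$n \left(-29 + b{\left(-3 \right)}\right) h = - \frac{-29 - 3}{45} \left(-62\right) = \left(- \frac{1}{45}\right) \left(-32\right) \left(-62\right) = \frac{32}{45} \left(-62\right) = - \frac{1984}{45}$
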